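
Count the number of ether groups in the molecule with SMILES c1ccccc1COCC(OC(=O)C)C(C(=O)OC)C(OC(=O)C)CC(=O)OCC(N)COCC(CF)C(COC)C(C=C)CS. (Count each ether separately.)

3

C6H5– phenyl ring → arene.
C–O–C with sp³ carbons on both sides and no adjacent C=O → ether.
pendant –OC(=O)CH3: an acyloxy group → ester.
pendant –COOCH3: carbonyl C bonded to C and –OCH3 → ester.
pendant –OC(=O)CH3: an acyloxy group → ester.
–C(=O)–O–C with C on the carbonyl side → ester.
–NH2 on an sp³ carbon with no adjacent C=O → amine.
C–O–C with sp³ carbons on both sides and no adjacent C=O → ether.
pendant –CH2X: halogen on sp³ carbon → alkyl halide.
pendant –CH2OCH3: C–O–C linkage → ether.
pendant –CH=CH2: C=C double bond → alkene.
–SH on an sp³ carbon → thiol.
Ether appears at: CH2OCH2, CH2OCH2, CH(CH2OCH3) → 3.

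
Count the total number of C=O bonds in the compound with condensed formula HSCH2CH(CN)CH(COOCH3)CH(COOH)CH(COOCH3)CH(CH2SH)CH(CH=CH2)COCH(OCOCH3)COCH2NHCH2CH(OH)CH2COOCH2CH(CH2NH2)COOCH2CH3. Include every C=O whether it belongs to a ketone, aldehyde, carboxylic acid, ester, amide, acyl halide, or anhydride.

8

CH(COOCH3): ester, 1 C=O (running total 1).
CH(COOH): carboxylic acid, 1 C=O (running total 2).
CH(COOCH3): ester, 1 C=O (running total 3).
CO: ketone, 1 C=O (running total 4).
CH(OCOCH3): ester, 1 C=O (running total 5).
CO: ketone, 1 C=O (running total 6).
CH2COOCH2: ester, 1 C=O (running total 7).
COOCH2CH3: ester, 1 C=O (running total 8).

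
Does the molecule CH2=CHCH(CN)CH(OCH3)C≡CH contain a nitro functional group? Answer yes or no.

no

Working along the chain:
  CH2=CH: C=C double bond → alkene.
  CH(CN): pendant –C≡N: nitrile.
  CH(OCH3): pendant –OCH3: C–O–C with sp³ C, no adjacent C=O → ether.
  C≡CH: C≡C triple bond → alkyne.
The groups actually present are: alkene, alkyne, ether, nitrile.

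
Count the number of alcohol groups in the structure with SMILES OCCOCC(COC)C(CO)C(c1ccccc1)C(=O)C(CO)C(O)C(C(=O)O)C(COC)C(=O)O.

Taking each segment in turn:
  HOCH2: HO– on an sp³ carbon → alcohol.
  CH2OCH2: C–O–C with sp³ carbons on both sides and no adjacent C=O → ether.
  CH(CH2OCH3): pendant –CH2OCH3: C–O–C linkage → ether.
  CH(CH2OH): pendant –CH2OH on an sp³ backbone C → alcohol.
  CH(C6H5): pendant –C6H5: benzene ring → arene.
  CO: –C(=O)– with carbon on both sides → ketone.
  CH(CH2OH): pendant –CH2OH on an sp³ backbone C → alcohol.
  CH(OH): –OH on an sp³ carbon → alcohol (secondary).
  CH(COOH): pendant –COOH: carbonyl C bonded to C and –OH → carboxylic acid.
  CH(CH2OCH3): pendant –CH2OCH3: C–O–C linkage → ether.
  COOH: –COOH: carbonyl C bonded to –OH and C → carboxylic acid (the –OH is not a separate alcohol).
Alcohol appears at: HOCH2, CH(CH2OH), CH(CH2OH), CH(OH) → 4.

4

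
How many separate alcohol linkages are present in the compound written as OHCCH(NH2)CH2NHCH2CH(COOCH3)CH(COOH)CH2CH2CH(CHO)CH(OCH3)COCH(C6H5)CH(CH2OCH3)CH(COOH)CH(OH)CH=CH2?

1

Reading the structure from left to right:
  OHC: terminal –CHO: carbonyl C bonded to H and C → aldehyde.
  CH(NH2): –NH2 on an sp³ carbon with no adjacent C=O → amine.
  CH2NHCH2: C–N–C with sp³ carbons and no adjacent C=O → amine (secondary).
  CH(COOCH3): pendant –COOCH3: carbonyl C bonded to C and –OCH3 → ester.
  CH(COOH): pendant –COOH: carbonyl C bonded to C and –OH → carboxylic acid.
  CH(CHO): pendant –CHO: carbonyl C bonded to C and H → aldehyde.
  CH(OCH3): pendant –OCH3: C–O–C with sp³ C, no adjacent C=O → ether.
  CO: –C(=O)– with carbon on both sides → ketone.
  CH(C6H5): pendant –C6H5: benzene ring → arene.
  CH(CH2OCH3): pendant –CH2OCH3: C–O–C linkage → ether.
  CH(COOH): pendant –COOH: carbonyl C bonded to C and –OH → carboxylic acid.
  CH(OH): –OH on an sp³ carbon → alcohol (secondary).
  CH=CH2: C=C double bond → alkene.
Alcohol appears at: CH(OH) → 1.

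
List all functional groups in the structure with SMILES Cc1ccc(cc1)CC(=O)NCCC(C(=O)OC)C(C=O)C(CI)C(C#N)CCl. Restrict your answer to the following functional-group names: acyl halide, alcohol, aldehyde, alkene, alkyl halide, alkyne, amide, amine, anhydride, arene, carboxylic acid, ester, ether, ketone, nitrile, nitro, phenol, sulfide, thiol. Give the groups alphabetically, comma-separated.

Reading the structure from left to right:
  C6H4: para-disubstituted benzene ring → arene.
  CH2CONHCH2: –C(=O)–N– linkage → amide (the N is not an amine).
  CH(COOCH3): pendant –COOCH3: carbonyl C bonded to C and –OCH3 → ester.
  CH(CHO): pendant –CHO: carbonyl C bonded to C and H → aldehyde.
  CH(CH2I): pendant –CH2X: halogen on sp³ carbon → alkyl halide.
  CH(CN): pendant –C≡N: nitrile.
  CH2Cl: halogen on an sp³ carbon → alkyl halide.

aldehyde, alkyl halide, amide, arene, ester, nitrile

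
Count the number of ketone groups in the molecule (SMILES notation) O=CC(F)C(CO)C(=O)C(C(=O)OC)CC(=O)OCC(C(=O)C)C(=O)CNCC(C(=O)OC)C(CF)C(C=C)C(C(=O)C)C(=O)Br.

4

Reading the structure from left to right:
  OHC: terminal –CHO: carbonyl C bonded to H and C → aldehyde.
  CH(F): halogen on an sp³ carbon → alkyl halide.
  CH(CH2OH): pendant –CH2OH on an sp³ backbone C → alcohol.
  CO: –C(=O)– with carbon on both sides → ketone.
  CH(COOCH3): pendant –COOCH3: carbonyl C bonded to C and –OCH3 → ester.
  CH2COOCH2: –C(=O)–O–C with C on the carbonyl side → ester.
  CH(COCH3): pendant –COCH3: carbonyl C bonded to two carbons → ketone.
  CO: –C(=O)– with carbon on both sides → ketone.
  CH2NHCH2: C–N–C with sp³ carbons and no adjacent C=O → amine (secondary).
  CH(COOCH3): pendant –COOCH3: carbonyl C bonded to C and –OCH3 → ester.
  CH(CH2F): pendant –CH2X: halogen on sp³ carbon → alkyl halide.
  CH(CH=CH2): pendant –CH=CH2: C=C double bond → alkene.
  CH(COCH3): pendant –COCH3: carbonyl C bonded to two carbons → ketone.
  COBr: –C(=O)Br: carbonyl C bonded to C and to a halogen → acyl halide (not alkyl halide).
Ketone appears at: CO, CH(COCH3), CO, CH(COCH3) → 4.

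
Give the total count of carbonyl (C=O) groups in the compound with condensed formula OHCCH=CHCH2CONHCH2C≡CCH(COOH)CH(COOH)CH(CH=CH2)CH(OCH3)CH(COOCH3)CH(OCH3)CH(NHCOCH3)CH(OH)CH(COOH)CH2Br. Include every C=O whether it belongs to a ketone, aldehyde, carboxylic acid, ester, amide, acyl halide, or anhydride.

OHC: aldehyde, 1 C=O (running total 1).
CH2CONHCH2: amide, 1 C=O (running total 2).
CH(COOH): carboxylic acid, 1 C=O (running total 3).
CH(COOH): carboxylic acid, 1 C=O (running total 4).
CH(COOCH3): ester, 1 C=O (running total 5).
CH(NHCOCH3): amide, 1 C=O (running total 6).
CH(COOH): carboxylic acid, 1 C=O (running total 7).

7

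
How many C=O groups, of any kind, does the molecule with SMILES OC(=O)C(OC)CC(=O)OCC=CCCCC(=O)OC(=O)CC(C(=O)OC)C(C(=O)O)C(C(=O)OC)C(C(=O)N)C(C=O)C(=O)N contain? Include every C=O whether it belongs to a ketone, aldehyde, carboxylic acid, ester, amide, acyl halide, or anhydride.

10

HOOC: carboxylic acid, 1 C=O (running total 1).
CH2COOCH2: ester, 1 C=O (running total 2).
CH2CO-O-COCH2: anhydride, 2 C=O (running total 4).
CH(COOCH3): ester, 1 C=O (running total 5).
CH(COOH): carboxylic acid, 1 C=O (running total 6).
CH(COOCH3): ester, 1 C=O (running total 7).
CH(CONH2): amide, 1 C=O (running total 8).
CH(CHO): aldehyde, 1 C=O (running total 9).
CONH2: amide, 1 C=O (running total 10).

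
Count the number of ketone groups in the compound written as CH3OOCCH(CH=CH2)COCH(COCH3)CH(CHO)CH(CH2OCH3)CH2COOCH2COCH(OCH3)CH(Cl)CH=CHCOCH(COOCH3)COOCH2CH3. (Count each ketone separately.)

4

Taking each segment in turn:
  CH3OOC: CH3O–C(=O)–: carbonyl C bonded to C and to –OCH3 → ester (not ketone + ether).
  CH(CH=CH2): pendant –CH=CH2: C=C double bond → alkene.
  CO: –C(=O)– with carbon on both sides → ketone.
  CH(COCH3): pendant –COCH3: carbonyl C bonded to two carbons → ketone.
  CH(CHO): pendant –CHO: carbonyl C bonded to C and H → aldehyde.
  CH(CH2OCH3): pendant –CH2OCH3: C–O–C linkage → ether.
  CH2COOCH2: –C(=O)–O–C with C on the carbonyl side → ester.
  CO: –C(=O)– with carbon on both sides → ketone.
  CH(OCH3): pendant –OCH3: C–O–C with sp³ C, no adjacent C=O → ether.
  CH(Cl): halogen on an sp³ carbon → alkyl halide.
  CH=CH: C=C double bond → alkene.
  CO: –C(=O)– with carbon on both sides → ketone.
  CH(COOCH3): pendant –COOCH3: carbonyl C bonded to C and –OCH3 → ester.
  COOCH2CH3: –C(=O)OCH2CH3: carbonyl C bonded to C and to –OEt → ester.
Ketone appears at: CO, CH(COCH3), CO, CO → 4.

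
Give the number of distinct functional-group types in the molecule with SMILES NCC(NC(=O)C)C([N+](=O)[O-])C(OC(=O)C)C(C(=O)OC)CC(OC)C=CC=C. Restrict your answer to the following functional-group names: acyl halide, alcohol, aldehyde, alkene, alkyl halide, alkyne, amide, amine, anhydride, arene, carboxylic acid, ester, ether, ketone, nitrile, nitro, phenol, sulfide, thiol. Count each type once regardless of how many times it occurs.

Working along the chain:
  H2NCH2: –NH2 on an sp³ carbon with no adjacent C=O → amine.
  CH(NHCOCH3): pendant –NHC(=O)CH3: N bonded to a carbonyl → amide (not amine).
  CH(NO2): –NO2 on an sp³ carbon → nitro (the N=O is not a carbonyl).
  CH(OCOCH3): pendant –OC(=O)CH3: an acyloxy group → ester.
  CH(COOCH3): pendant –COOCH3: carbonyl C bonded to C and –OCH3 → ester.
  CH(OCH3): pendant –OCH3: C–O–C with sp³ C, no adjacent C=O → ether.
  CH=CH: C=C double bond → alkene.
  CH=CH2: C=C double bond → alkene.
Distinct types present: alkene, amide, amine, ester, ether, nitro.

6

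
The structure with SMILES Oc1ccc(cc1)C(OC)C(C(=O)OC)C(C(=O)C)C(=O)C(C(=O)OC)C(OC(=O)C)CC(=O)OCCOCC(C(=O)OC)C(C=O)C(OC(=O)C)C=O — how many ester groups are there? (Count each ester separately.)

6

Taking each segment in turn:
  HOC6H4: –OH attached directly to an aromatic ring → phenol (not alcohol); the ring itself is an arene.
  CH(OCH3): pendant –OCH3: C–O–C with sp³ C, no adjacent C=O → ether.
  CH(COOCH3): pendant –COOCH3: carbonyl C bonded to C and –OCH3 → ester.
  CH(COCH3): pendant –COCH3: carbonyl C bonded to two carbons → ketone.
  CO: –C(=O)– with carbon on both sides → ketone.
  CH(COOCH3): pendant –COOCH3: carbonyl C bonded to C and –OCH3 → ester.
  CH(OCOCH3): pendant –OC(=O)CH3: an acyloxy group → ester.
  CH2COOCH2: –C(=O)–O–C with C on the carbonyl side → ester.
  CH2OCH2: C–O–C with sp³ carbons on both sides and no adjacent C=O → ether.
  CH(COOCH3): pendant –COOCH3: carbonyl C bonded to C and –OCH3 → ester.
  CH(CHO): pendant –CHO: carbonyl C bonded to C and H → aldehyde.
  CH(OCOCH3): pendant –OC(=O)CH3: an acyloxy group → ester.
  CHO: terminal –CHO: carbonyl C bonded to H and C → aldehyde.
Ester appears at: CH(COOCH3), CH(COOCH3), CH(OCOCH3), CH2COOCH2, CH(COOCH3), CH(OCOCH3) → 6.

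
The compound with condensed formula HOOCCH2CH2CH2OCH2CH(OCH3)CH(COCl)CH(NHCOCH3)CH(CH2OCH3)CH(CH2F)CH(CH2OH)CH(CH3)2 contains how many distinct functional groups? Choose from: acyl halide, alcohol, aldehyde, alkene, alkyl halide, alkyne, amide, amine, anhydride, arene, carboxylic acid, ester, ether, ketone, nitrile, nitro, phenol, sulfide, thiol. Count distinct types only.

Taking each segment in turn:
  HOOC: –COOH: carbonyl C bonded to –OH and C → carboxylic acid (the –OH is not a separate alcohol).
  CH2OCH2: C–O–C with sp³ carbons on both sides and no adjacent C=O → ether.
  CH(OCH3): pendant –OCH3: C–O–C with sp³ C, no adjacent C=O → ether.
  CH(COCl): pendant –C(=O)X: carbonyl C bonded to C and halogen → acyl halide.
  CH(NHCOCH3): pendant –NHC(=O)CH3: N bonded to a carbonyl → amide (not amine).
  CH(CH2OCH3): pendant –CH2OCH3: C–O–C linkage → ether.
  CH(CH2F): pendant –CH2X: halogen on sp³ carbon → alkyl halide.
  CH(CH2OH): pendant –CH2OH on an sp³ backbone C → alcohol.
Distinct types present: acyl halide, alcohol, alkyl halide, amide, carboxylic acid, ether.

6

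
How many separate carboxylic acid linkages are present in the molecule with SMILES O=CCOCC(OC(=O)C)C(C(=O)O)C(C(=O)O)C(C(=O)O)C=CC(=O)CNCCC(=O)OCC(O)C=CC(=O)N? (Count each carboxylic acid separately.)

3

Working along the chain:
  OHC: terminal –CHO: carbonyl C bonded to H and C → aldehyde.
  CH2OCH2: C–O–C with sp³ carbons on both sides and no adjacent C=O → ether.
  CH(OCOCH3): pendant –OC(=O)CH3: an acyloxy group → ester.
  CH(COOH): pendant –COOH: carbonyl C bonded to C and –OH → carboxylic acid.
  CH(COOH): pendant –COOH: carbonyl C bonded to C and –OH → carboxylic acid.
  CH(COOH): pendant –COOH: carbonyl C bonded to C and –OH → carboxylic acid.
  CH=CH: C=C double bond → alkene.
  CO: –C(=O)– with carbon on both sides → ketone.
  CH2NHCH2: C–N–C with sp³ carbons and no adjacent C=O → amine (secondary).
  CH2COOCH2: –C(=O)–O–C with C on the carbonyl side → ester.
  CH(OH): –OH on an sp³ carbon → alcohol (secondary).
  CH=CH: C=C double bond → alkene.
  CONH2: –C(=O)NH2: carbonyl C bonded to C and to N → amide (the N is not a separate amine).
Carboxylic acid appears at: CH(COOH), CH(COOH), CH(COOH) → 3.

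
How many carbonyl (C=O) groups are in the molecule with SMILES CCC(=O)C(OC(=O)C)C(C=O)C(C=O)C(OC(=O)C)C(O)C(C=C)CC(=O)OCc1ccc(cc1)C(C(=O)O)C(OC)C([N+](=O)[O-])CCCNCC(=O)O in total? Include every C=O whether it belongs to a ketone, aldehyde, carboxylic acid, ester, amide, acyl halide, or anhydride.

8

CO: ketone, 1 C=O (running total 1).
CH(OCOCH3): ester, 1 C=O (running total 2).
CH(CHO): aldehyde, 1 C=O (running total 3).
CH(CHO): aldehyde, 1 C=O (running total 4).
CH(OCOCH3): ester, 1 C=O (running total 5).
CH2COOCH2: ester, 1 C=O (running total 6).
CH(COOH): carboxylic acid, 1 C=O (running total 7).
COOH: carboxylic acid, 1 C=O (running total 8).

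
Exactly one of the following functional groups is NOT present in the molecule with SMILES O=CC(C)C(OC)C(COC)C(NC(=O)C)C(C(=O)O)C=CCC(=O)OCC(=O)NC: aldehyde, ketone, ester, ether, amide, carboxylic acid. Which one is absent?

ketone

carboxylic acid: present (CH(COOH) — pendant –COOH: carbonyl C bonded to C and –OH → carboxylic acid).
ester: present (CH2COOCH2 — –C(=O)–O–C with C on the carbonyl side → ester).
aldehyde: present (OHC — terminal –CHO: carbonyl C bonded to H and C → aldehyde).
amide: present (CH(NHCOCH3) — pendant –NHC(=O)CH3: N bonded to a carbonyl → amide (not amine)).
ether: present (CH(OCH3) — pendant –OCH3: C–O–C with sp³ C, no adjacent C=O → ether).
ketone: absent. In CH2COOCH2, the C=O is bonded to an –O–C group, which defines an ester, not a ketone. In each of CH(NHCOCH3) and CONHCH3, the C=O is bonded to nitrogen, which defines an amide, not a ketone. In CH(COOH), the C=O bears an –OH, making it a carboxylic acid rather than a ketone. In OHC, the carbonyl carbon carries an H, so it is an aldehyde, not a ketone.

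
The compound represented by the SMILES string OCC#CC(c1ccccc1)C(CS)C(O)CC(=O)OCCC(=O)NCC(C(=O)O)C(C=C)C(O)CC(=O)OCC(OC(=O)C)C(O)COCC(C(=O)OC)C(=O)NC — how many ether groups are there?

Working along the chain:
  HOCH2: HO– on an sp³ carbon → alcohol.
  C≡C: C≡C triple bond → alkyne.
  CH(C6H5): pendant –C6H5: benzene ring → arene.
  CH(CH2SH): pendant –CH2SH → thiol.
  CH(OH): –OH on an sp³ carbon → alcohol (secondary).
  CH2COOCH2: –C(=O)–O–C with C on the carbonyl side → ester.
  CH2CONHCH2: –C(=O)–N– linkage → amide (the N is not an amine).
  CH(COOH): pendant –COOH: carbonyl C bonded to C and –OH → carboxylic acid.
  CH(CH=CH2): pendant –CH=CH2: C=C double bond → alkene.
  CH(OH): –OH on an sp³ carbon → alcohol (secondary).
  CH2COOCH2: –C(=O)–O–C with C on the carbonyl side → ester.
  CH(OCOCH3): pendant –OC(=O)CH3: an acyloxy group → ester.
  CH(OH): –OH on an sp³ carbon → alcohol (secondary).
  CH2OCH2: C–O–C with sp³ carbons on both sides and no adjacent C=O → ether.
  CH(COOCH3): pendant –COOCH3: carbonyl C bonded to C and –OCH3 → ester.
  CONHCH3: –C(=O)NHCH3: carbonyl C bonded to C and to N → amide (the N is not an amine).
Ether appears at: CH2OCH2 → 1.

1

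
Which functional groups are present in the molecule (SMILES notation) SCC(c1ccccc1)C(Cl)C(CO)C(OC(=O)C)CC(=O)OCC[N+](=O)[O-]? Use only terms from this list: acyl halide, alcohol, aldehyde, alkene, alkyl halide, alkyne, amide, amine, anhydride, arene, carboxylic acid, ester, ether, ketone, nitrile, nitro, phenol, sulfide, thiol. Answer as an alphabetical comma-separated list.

Working along the chain:
  HSCH2: –SH on an sp³ carbon → thiol.
  CH(C6H5): pendant –C6H5: benzene ring → arene.
  CH(Cl): halogen on an sp³ carbon → alkyl halide.
  CH(CH2OH): pendant –CH2OH on an sp³ backbone C → alcohol.
  CH(OCOCH3): pendant –OC(=O)CH3: an acyloxy group → ester.
  CH2COOCH2: –C(=O)–O–C with C on the carbonyl side → ester.
  CH2NO2: –NO2 on carbon → nitro group.

alcohol, alkyl halide, arene, ester, nitro, thiol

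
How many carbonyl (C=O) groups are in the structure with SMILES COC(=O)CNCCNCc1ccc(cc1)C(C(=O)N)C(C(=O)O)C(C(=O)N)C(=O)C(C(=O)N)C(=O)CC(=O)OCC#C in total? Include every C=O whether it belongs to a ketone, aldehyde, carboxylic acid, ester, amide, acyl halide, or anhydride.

CH3OOC: ester, 1 C=O (running total 1).
CH(CONH2): amide, 1 C=O (running total 2).
CH(COOH): carboxylic acid, 1 C=O (running total 3).
CH(CONH2): amide, 1 C=O (running total 4).
CO: ketone, 1 C=O (running total 5).
CH(CONH2): amide, 1 C=O (running total 6).
CO: ketone, 1 C=O (running total 7).
CH2COOCH2: ester, 1 C=O (running total 8).

8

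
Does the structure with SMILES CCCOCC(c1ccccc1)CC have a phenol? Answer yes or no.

Reading the structure from left to right:
  CH2OCH2: C–O–C with sp³ carbons on both sides and no adjacent C=O → ether.
  CH(C6H5): pendant –C6H5: benzene ring → arene.
The groups actually present are: arene, ether.

no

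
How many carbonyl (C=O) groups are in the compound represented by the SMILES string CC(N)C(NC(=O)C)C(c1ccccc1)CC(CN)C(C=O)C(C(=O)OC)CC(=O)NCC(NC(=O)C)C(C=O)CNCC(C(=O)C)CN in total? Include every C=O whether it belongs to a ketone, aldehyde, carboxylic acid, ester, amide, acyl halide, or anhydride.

CH(NHCOCH3): amide, 1 C=O (running total 1).
CH(CHO): aldehyde, 1 C=O (running total 2).
CH(COOCH3): ester, 1 C=O (running total 3).
CH2CONHCH2: amide, 1 C=O (running total 4).
CH(NHCOCH3): amide, 1 C=O (running total 5).
CH(CHO): aldehyde, 1 C=O (running total 6).
CH(COCH3): ketone, 1 C=O (running total 7).

7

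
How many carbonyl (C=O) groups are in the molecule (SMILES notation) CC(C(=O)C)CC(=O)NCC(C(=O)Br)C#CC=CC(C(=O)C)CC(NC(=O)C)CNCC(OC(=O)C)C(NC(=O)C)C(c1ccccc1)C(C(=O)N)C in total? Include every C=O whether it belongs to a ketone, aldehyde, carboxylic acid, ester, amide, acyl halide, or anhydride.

8

CH(COCH3): ketone, 1 C=O (running total 1).
CH2CONHCH2: amide, 1 C=O (running total 2).
CH(COBr): acyl halide, 1 C=O (running total 3).
CH(COCH3): ketone, 1 C=O (running total 4).
CH(NHCOCH3): amide, 1 C=O (running total 5).
CH(OCOCH3): ester, 1 C=O (running total 6).
CH(NHCOCH3): amide, 1 C=O (running total 7).
CH(CONH2): amide, 1 C=O (running total 8).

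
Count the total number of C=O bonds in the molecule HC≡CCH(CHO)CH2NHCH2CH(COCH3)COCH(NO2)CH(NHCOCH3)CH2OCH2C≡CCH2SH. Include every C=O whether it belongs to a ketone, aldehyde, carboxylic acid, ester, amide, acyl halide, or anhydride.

CH(CHO): aldehyde, 1 C=O (running total 1).
CH(COCH3): ketone, 1 C=O (running total 2).
CO: ketone, 1 C=O (running total 3).
CH(NHCOCH3): amide, 1 C=O (running total 4).

4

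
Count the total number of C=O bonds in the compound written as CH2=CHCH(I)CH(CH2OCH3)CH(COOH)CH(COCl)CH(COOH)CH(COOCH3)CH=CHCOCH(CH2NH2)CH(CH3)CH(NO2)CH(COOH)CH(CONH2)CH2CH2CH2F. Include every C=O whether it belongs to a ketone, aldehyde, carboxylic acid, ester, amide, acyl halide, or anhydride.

CH(COOH): carboxylic acid, 1 C=O (running total 1).
CH(COCl): acyl halide, 1 C=O (running total 2).
CH(COOH): carboxylic acid, 1 C=O (running total 3).
CH(COOCH3): ester, 1 C=O (running total 4).
CO: ketone, 1 C=O (running total 5).
CH(COOH): carboxylic acid, 1 C=O (running total 6).
CH(CONH2): amide, 1 C=O (running total 7).

7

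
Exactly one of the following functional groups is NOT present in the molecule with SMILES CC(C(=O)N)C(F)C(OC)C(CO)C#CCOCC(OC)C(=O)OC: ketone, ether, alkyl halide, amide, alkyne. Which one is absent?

amide: present (CH(CONH2) — pendant –CONH2: carbonyl C bonded to C and N → amide).
alkyl halide: present (CH(F) — halogen on an sp³ carbon → alkyl halide).
alkyne: present (C≡C — C≡C triple bond → alkyne).
ether: present (CH(OCH3) — pendant –OCH3: C–O–C with sp³ C, no adjacent C=O → ether).
ketone: absent. In COOCH3, the C=O is bonded to an –O–C group, which defines an ester, not a ketone. In CH(CONH2), the C=O is bonded to nitrogen, which defines an amide, not a ketone.

ketone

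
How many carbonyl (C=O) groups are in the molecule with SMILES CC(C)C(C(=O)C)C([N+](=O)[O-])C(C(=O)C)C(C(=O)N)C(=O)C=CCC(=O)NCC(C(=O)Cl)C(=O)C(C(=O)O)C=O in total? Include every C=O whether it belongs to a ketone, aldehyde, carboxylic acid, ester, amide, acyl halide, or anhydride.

CH(COCH3): ketone, 1 C=O (running total 1).
CH(COCH3): ketone, 1 C=O (running total 2).
CH(CONH2): amide, 1 C=O (running total 3).
CO: ketone, 1 C=O (running total 4).
CH2CONHCH2: amide, 1 C=O (running total 5).
CH(COCl): acyl halide, 1 C=O (running total 6).
CO: ketone, 1 C=O (running total 7).
CH(COOH): carboxylic acid, 1 C=O (running total 8).
CHO: aldehyde, 1 C=O (running total 9).

9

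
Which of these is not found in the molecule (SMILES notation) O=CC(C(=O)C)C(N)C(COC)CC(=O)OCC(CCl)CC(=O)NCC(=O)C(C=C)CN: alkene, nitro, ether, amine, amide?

nitro

amide: present (CH2CONHCH2 — –C(=O)–N– linkage → amide (the N is not an amine)).
amine: present (CH(NH2) — –NH2 on an sp³ carbon with no adjacent C=O → amine).
ether: present (CH(CH2OCH3) — pendant –CH2OCH3: C–O–C linkage → ether).
alkene: present (CH(CH=CH2) — pendant –CH=CH2: C=C double bond → alkene).
nitro: no segment matches this pattern.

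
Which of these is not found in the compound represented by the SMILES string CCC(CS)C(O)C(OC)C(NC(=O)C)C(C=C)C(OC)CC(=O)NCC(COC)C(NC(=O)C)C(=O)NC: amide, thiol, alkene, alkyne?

alkene: present (CH(CH=CH2) — pendant –CH=CH2: C=C double bond → alkene).
amide: present (CH(NHCOCH3) — pendant –NHC(=O)CH3: N bonded to a carbonyl → amide (not amine)).
thiol: present (CH(CH2SH) — pendant –CH2SH → thiol).
alkyne: no segment matches this pattern.

alkyne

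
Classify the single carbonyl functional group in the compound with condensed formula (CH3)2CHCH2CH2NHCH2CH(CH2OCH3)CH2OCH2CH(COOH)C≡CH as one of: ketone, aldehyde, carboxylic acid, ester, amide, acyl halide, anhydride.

carboxylic acid

The carbonyl is in the CH(COOH) segment: pendant –COOH: carbonyl C bonded to C and –OH → carboxylic acid.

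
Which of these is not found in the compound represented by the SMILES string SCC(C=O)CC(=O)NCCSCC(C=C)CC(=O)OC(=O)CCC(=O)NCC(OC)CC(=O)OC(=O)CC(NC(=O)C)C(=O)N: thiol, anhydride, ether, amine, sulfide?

amine

sulfide: present (CH2SCH2 — C–S–C linkage → sulfide (thioether)).
ether: present (CH(OCH3) — pendant –OCH3: C–O–C with sp³ C, no adjacent C=O → ether).
thiol: present (HSCH2 — –SH on an sp³ carbon → thiol).
anhydride: present (CH2CO-O-COCH2 — two acyl groups sharing one oxygen, –C(=O)–O–C(=O)– → anhydride).
amine: absent. In each of CH2CONHCH2, CH(NHCOCH3) and CONH2, the nitrogen is bonded directly to a carbonyl carbon, making it part of an amide, not a free amine.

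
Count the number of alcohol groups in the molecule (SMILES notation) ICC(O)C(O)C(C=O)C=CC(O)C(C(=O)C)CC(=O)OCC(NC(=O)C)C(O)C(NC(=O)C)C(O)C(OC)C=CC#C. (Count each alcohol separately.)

halogen on an sp³ carbon → alkyl halide.
–OH on an sp³ carbon → alcohol (secondary).
–OH on an sp³ carbon → alcohol (secondary).
pendant –CHO: carbonyl C bonded to C and H → aldehyde.
C=C double bond → alkene.
–OH on an sp³ carbon → alcohol (secondary).
pendant –COCH3: carbonyl C bonded to two carbons → ketone.
–C(=O)–O–C with C on the carbonyl side → ester.
pendant –NHC(=O)CH3: N bonded to a carbonyl → amide (not amine).
–OH on an sp³ carbon → alcohol (secondary).
pendant –NHC(=O)CH3: N bonded to a carbonyl → amide (not amine).
–OH on an sp³ carbon → alcohol (secondary).
pendant –OCH3: C–O–C with sp³ C, no adjacent C=O → ether.
C=C double bond → alkene.
C≡C triple bond → alkyne.
Alcohol appears at: CH(OH), CH(OH), CH(OH), CH(OH), CH(OH) → 5.

5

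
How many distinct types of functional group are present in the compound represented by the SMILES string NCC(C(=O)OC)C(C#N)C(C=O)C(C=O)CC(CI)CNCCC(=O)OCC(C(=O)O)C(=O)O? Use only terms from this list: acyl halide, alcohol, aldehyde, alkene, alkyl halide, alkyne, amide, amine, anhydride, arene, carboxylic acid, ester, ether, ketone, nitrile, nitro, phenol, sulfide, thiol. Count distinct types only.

6

–NH2 on an sp³ carbon with no adjacent C=O → amine.
pendant –COOCH3: carbonyl C bonded to C and –OCH3 → ester.
pendant –C≡N: nitrile.
pendant –CHO: carbonyl C bonded to C and H → aldehyde.
pendant –CHO: carbonyl C bonded to C and H → aldehyde.
pendant –CH2X: halogen on sp³ carbon → alkyl halide.
C–N–C with sp³ carbons and no adjacent C=O → amine (secondary).
–C(=O)–O–C with C on the carbonyl side → ester.
pendant –COOH: carbonyl C bonded to C and –OH → carboxylic acid.
–COOH: carbonyl C bonded to –OH and C → carboxylic acid (the –OH is not a separate alcohol).
Distinct types present: aldehyde, alkyl halide, amine, carboxylic acid, ester, nitrile.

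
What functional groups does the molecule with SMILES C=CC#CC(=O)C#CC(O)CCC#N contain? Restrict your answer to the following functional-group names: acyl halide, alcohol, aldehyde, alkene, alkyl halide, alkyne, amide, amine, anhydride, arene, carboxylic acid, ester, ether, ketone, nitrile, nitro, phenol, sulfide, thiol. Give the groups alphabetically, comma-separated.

Taking each segment in turn:
  CH2=CH: C=C double bond → alkene.
  C≡C: C≡C triple bond → alkyne.
  CO: –C(=O)– with carbon on both sides → ketone.
  C≡C: C≡C triple bond → alkyne.
  CH(OH): –OH on an sp³ carbon → alcohol (secondary).
  CN: –C≡N: carbon triple-bonded to nitrogen → nitrile.

alcohol, alkene, alkyne, ketone, nitrile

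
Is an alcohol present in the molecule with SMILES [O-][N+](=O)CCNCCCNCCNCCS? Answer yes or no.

–NO2 on carbon → nitro group.
C–N–C with sp³ carbons and no adjacent C=O → amine (secondary).
C–N–C with sp³ carbons and no adjacent C=O → amine (secondary).
C–N–C with sp³ carbons and no adjacent C=O → amine (secondary).
–SH on an sp³ carbon → thiol.
The groups actually present are: amine, nitro, thiol.

no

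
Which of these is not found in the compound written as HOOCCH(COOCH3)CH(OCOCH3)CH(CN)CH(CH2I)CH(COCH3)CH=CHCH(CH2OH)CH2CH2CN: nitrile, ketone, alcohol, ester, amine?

ester: present (CH(COOCH3) — pendant –COOCH3: carbonyl C bonded to C and –OCH3 → ester).
nitrile: present (CH(CN) — pendant –C≡N: nitrile).
ketone: present (CH(COCH3) — pendant –COCH3: carbonyl C bonded to two carbons → ketone).
alcohol: present (CH(CH2OH) — pendant –CH2OH on an sp³ backbone C → alcohol).
amine: no segment matches this pattern.

amine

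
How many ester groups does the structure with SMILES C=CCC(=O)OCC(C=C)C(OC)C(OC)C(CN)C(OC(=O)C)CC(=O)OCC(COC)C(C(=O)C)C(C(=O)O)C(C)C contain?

Taking each segment in turn:
  CH2=CH: C=C double bond → alkene.
  CH2COOCH2: –C(=O)–O–C with C on the carbonyl side → ester.
  CH(CH=CH2): pendant –CH=CH2: C=C double bond → alkene.
  CH(OCH3): pendant –OCH3: C–O–C with sp³ C, no adjacent C=O → ether.
  CH(OCH3): pendant –OCH3: C–O–C with sp³ C, no adjacent C=O → ether.
  CH(CH2NH2): pendant –CH2NH2: N on sp³ C, no adjacent C=O → amine.
  CH(OCOCH3): pendant –OC(=O)CH3: an acyloxy group → ester.
  CH2COOCH2: –C(=O)–O–C with C on the carbonyl side → ester.
  CH(CH2OCH3): pendant –CH2OCH3: C–O–C linkage → ether.
  CH(COCH3): pendant –COCH3: carbonyl C bonded to two carbons → ketone.
  CH(COOH): pendant –COOH: carbonyl C bonded to C and –OH → carboxylic acid.
Ester appears at: CH2COOCH2, CH(OCOCH3), CH2COOCH2 → 3.

3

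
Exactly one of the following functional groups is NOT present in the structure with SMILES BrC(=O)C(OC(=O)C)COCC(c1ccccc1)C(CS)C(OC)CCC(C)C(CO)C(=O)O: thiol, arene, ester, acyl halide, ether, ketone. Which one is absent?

ketone

arene: present (CH(C6H5) — pendant –C6H5: benzene ring → arene).
thiol: present (CH(CH2SH) — pendant –CH2SH → thiol).
ether: present (CH2OCH2 — C–O–C with sp³ carbons on both sides and no adjacent C=O → ether).
ester: present (CH(OCOCH3) — pendant –OC(=O)CH3: an acyloxy group → ester).
acyl halide: present (BrCO — –C(=O)Br: carbonyl C bonded to C and to a halogen → acyl halide (not alkyl halide)).
ketone: absent. In CH(OCOCH3), the C=O is bonded to an –O–C group, which defines an ester, not a ketone. In COOH, the C=O bears an –OH, making it a carboxylic acid rather than a ketone. In BrCO, the C=O is bonded to a halogen, which defines an acyl halide, not a ketone.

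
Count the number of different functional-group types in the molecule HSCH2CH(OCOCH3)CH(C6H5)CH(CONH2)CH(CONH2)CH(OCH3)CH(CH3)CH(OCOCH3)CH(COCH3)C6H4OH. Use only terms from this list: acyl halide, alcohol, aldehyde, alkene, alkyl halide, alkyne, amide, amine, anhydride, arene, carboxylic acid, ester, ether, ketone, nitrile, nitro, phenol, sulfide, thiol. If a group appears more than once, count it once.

7

Working along the chain:
  HSCH2: –SH on an sp³ carbon → thiol.
  CH(OCOCH3): pendant –OC(=O)CH3: an acyloxy group → ester.
  CH(C6H5): pendant –C6H5: benzene ring → arene.
  CH(CONH2): pendant –CONH2: carbonyl C bonded to C and N → amide.
  CH(CONH2): pendant –CONH2: carbonyl C bonded to C and N → amide.
  CH(OCH3): pendant –OCH3: C–O–C with sp³ C, no adjacent C=O → ether.
  CH(OCOCH3): pendant –OC(=O)CH3: an acyloxy group → ester.
  CH(COCH3): pendant –COCH3: carbonyl C bonded to two carbons → ketone.
  C6H4OH: –OH attached directly to an aromatic ring → phenol (not alcohol); the ring itself is an arene.
Distinct types present: amide, arene, ester, ether, ketone, phenol, thiol.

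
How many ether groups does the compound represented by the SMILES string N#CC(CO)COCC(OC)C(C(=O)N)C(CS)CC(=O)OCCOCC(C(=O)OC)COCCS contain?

Reading the structure from left to right:
  N≡C: N≡C–: carbon triple-bonded to nitrogen → nitrile.
  CH(CH2OH): pendant –CH2OH on an sp³ backbone C → alcohol.
  CH2OCH2: C–O–C with sp³ carbons on both sides and no adjacent C=O → ether.
  CH(OCH3): pendant –OCH3: C–O–C with sp³ C, no adjacent C=O → ether.
  CH(CONH2): pendant –CONH2: carbonyl C bonded to C and N → amide.
  CH(CH2SH): pendant –CH2SH → thiol.
  CH2COOCH2: –C(=O)–O–C with C on the carbonyl side → ester.
  CH2OCH2: C–O–C with sp³ carbons on both sides and no adjacent C=O → ether.
  CH(COOCH3): pendant –COOCH3: carbonyl C bonded to C and –OCH3 → ester.
  CH2OCH2: C–O–C with sp³ carbons on both sides and no adjacent C=O → ether.
  CH2SH: –SH on an sp³ carbon → thiol.
Ether appears at: CH2OCH2, CH(OCH3), CH2OCH2, CH2OCH2 → 4.

4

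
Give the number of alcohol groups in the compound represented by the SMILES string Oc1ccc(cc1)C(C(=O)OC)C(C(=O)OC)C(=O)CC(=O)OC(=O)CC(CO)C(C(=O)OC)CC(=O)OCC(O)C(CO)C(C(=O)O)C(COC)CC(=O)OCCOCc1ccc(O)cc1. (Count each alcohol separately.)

Working along the chain:
  HOC6H4: –OH attached directly to an aromatic ring → phenol (not alcohol); the ring itself is an arene.
  CH(COOCH3): pendant –COOCH3: carbonyl C bonded to C and –OCH3 → ester.
  CH(COOCH3): pendant –COOCH3: carbonyl C bonded to C and –OCH3 → ester.
  CO: –C(=O)– with carbon on both sides → ketone.
  CH2CO-O-COCH2: two acyl groups sharing one oxygen, –C(=O)–O–C(=O)– → anhydride.
  CH(CH2OH): pendant –CH2OH on an sp³ backbone C → alcohol.
  CH(COOCH3): pendant –COOCH3: carbonyl C bonded to C and –OCH3 → ester.
  CH2COOCH2: –C(=O)–O–C with C on the carbonyl side → ester.
  CH(OH): –OH on an sp³ carbon → alcohol (secondary).
  CH(CH2OH): pendant –CH2OH on an sp³ backbone C → alcohol.
  CH(COOH): pendant –COOH: carbonyl C bonded to C and –OH → carboxylic acid.
  CH(CH2OCH3): pendant –CH2OCH3: C–O–C linkage → ether.
  CH2COOCH2: –C(=O)–O–C with C on the carbonyl side → ester.
  CH2OCH2: C–O–C with sp³ carbons on both sides and no adjacent C=O → ether.
  C6H4OH: –OH attached directly to an aromatic ring → phenol (not alcohol); the ring itself is an arene.
Alcohol appears at: CH(CH2OH), CH(OH), CH(CH2OH) → 3.

3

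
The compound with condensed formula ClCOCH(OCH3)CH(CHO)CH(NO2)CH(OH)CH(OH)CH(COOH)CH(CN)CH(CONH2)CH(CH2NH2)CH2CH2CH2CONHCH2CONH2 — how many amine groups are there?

Taking each segment in turn:
  ClCO: –C(=O)Cl: carbonyl C bonded to C and to a halogen → acyl halide (not alkyl halide).
  CH(OCH3): pendant –OCH3: C–O–C with sp³ C, no adjacent C=O → ether.
  CH(CHO): pendant –CHO: carbonyl C bonded to C and H → aldehyde.
  CH(NO2): –NO2 on an sp³ carbon → nitro (the N=O is not a carbonyl).
  CH(OH): –OH on an sp³ carbon → alcohol (secondary).
  CH(OH): –OH on an sp³ carbon → alcohol (secondary).
  CH(COOH): pendant –COOH: carbonyl C bonded to C and –OH → carboxylic acid.
  CH(CN): pendant –C≡N: nitrile.
  CH(CONH2): pendant –CONH2: carbonyl C bonded to C and N → amide.
  CH(CH2NH2): pendant –CH2NH2: N on sp³ C, no adjacent C=O → amine.
  CH2CONHCH2: –C(=O)–N– linkage → amide (the N is not an amine).
  CONH2: –C(=O)NH2: carbonyl C bonded to C and to N → amide (the N is not a separate amine).
Amine appears at: CH(CH2NH2) → 1.

1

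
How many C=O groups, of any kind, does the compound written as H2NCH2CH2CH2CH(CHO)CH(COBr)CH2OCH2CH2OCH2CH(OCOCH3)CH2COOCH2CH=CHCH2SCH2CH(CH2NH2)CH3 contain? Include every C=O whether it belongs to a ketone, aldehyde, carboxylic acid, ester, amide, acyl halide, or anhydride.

4

CH(CHO): aldehyde, 1 C=O (running total 1).
CH(COBr): acyl halide, 1 C=O (running total 2).
CH(OCOCH3): ester, 1 C=O (running total 3).
CH2COOCH2: ester, 1 C=O (running total 4).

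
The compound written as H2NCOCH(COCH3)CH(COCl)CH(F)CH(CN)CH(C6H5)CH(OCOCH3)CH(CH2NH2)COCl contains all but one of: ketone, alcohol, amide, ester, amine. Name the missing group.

ketone: present (CH(COCH3) — pendant –COCH3: carbonyl C bonded to two carbons → ketone).
amine: present (CH(CH2NH2) — pendant –CH2NH2: N on sp³ C, no adjacent C=O → amine).
amide: present (H2NCO — –C(=O)NH2: carbonyl C bonded to C and to N → amide (the N is not a separate amine)).
ester: present (CH(OCOCH3) — pendant –OC(=O)CH3: an acyloxy group → ester).
alcohol: no segment matches this pattern.

alcohol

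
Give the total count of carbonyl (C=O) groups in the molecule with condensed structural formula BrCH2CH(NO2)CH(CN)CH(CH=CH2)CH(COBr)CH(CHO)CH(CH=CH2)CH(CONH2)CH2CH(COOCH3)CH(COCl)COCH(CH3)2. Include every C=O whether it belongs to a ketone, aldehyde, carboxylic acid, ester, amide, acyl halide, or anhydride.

6

CH(COBr): acyl halide, 1 C=O (running total 1).
CH(CHO): aldehyde, 1 C=O (running total 2).
CH(CONH2): amide, 1 C=O (running total 3).
CH(COOCH3): ester, 1 C=O (running total 4).
CH(COCl): acyl halide, 1 C=O (running total 5).
CO: ketone, 1 C=O (running total 6).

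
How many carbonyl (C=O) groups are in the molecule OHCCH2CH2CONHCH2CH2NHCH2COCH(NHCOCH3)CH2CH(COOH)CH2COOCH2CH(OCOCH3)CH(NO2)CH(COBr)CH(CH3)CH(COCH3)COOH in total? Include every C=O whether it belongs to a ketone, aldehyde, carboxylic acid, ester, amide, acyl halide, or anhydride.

10

OHC: aldehyde, 1 C=O (running total 1).
CH2CONHCH2: amide, 1 C=O (running total 2).
CO: ketone, 1 C=O (running total 3).
CH(NHCOCH3): amide, 1 C=O (running total 4).
CH(COOH): carboxylic acid, 1 C=O (running total 5).
CH2COOCH2: ester, 1 C=O (running total 6).
CH(OCOCH3): ester, 1 C=O (running total 7).
CH(COBr): acyl halide, 1 C=O (running total 8).
CH(COCH3): ketone, 1 C=O (running total 9).
COOH: carboxylic acid, 1 C=O (running total 10).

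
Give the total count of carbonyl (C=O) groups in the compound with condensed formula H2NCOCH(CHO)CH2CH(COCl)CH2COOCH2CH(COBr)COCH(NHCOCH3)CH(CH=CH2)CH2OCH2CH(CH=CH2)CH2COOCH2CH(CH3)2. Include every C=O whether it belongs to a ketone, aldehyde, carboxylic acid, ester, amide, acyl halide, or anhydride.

H2NCO: amide, 1 C=O (running total 1).
CH(CHO): aldehyde, 1 C=O (running total 2).
CH(COCl): acyl halide, 1 C=O (running total 3).
CH2COOCH2: ester, 1 C=O (running total 4).
CH(COBr): acyl halide, 1 C=O (running total 5).
CO: ketone, 1 C=O (running total 6).
CH(NHCOCH3): amide, 1 C=O (running total 7).
CH2COOCH2: ester, 1 C=O (running total 8).

8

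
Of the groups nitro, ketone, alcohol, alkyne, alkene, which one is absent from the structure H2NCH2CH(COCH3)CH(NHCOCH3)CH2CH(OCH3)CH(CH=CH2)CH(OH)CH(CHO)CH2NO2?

alkyne

nitro: present (CH2NO2 — –NO2 on carbon → nitro group).
alcohol: present (CH(OH) — –OH on an sp³ carbon → alcohol (secondary)).
ketone: present (CH(COCH3) — pendant –COCH3: carbonyl C bonded to two carbons → ketone).
alkene: present (CH(CH=CH2) — pendant –CH=CH2: C=C double bond → alkene).
alkyne: no segment matches this pattern.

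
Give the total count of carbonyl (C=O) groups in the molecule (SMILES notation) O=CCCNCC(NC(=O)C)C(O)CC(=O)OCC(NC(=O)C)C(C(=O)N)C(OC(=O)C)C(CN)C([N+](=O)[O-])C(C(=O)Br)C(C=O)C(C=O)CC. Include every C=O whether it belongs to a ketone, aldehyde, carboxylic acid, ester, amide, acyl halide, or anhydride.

9

OHC: aldehyde, 1 C=O (running total 1).
CH(NHCOCH3): amide, 1 C=O (running total 2).
CH2COOCH2: ester, 1 C=O (running total 3).
CH(NHCOCH3): amide, 1 C=O (running total 4).
CH(CONH2): amide, 1 C=O (running total 5).
CH(OCOCH3): ester, 1 C=O (running total 6).
CH(COBr): acyl halide, 1 C=O (running total 7).
CH(CHO): aldehyde, 1 C=O (running total 8).
CH(CHO): aldehyde, 1 C=O (running total 9).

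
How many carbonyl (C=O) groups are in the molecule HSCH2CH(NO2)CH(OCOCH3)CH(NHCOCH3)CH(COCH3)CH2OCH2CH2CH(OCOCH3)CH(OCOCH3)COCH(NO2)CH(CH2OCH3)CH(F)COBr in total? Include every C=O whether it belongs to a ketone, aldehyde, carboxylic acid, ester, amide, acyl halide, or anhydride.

CH(OCOCH3): ester, 1 C=O (running total 1).
CH(NHCOCH3): amide, 1 C=O (running total 2).
CH(COCH3): ketone, 1 C=O (running total 3).
CH(OCOCH3): ester, 1 C=O (running total 4).
CH(OCOCH3): ester, 1 C=O (running total 5).
CO: ketone, 1 C=O (running total 6).
COBr: acyl halide, 1 C=O (running total 7).

7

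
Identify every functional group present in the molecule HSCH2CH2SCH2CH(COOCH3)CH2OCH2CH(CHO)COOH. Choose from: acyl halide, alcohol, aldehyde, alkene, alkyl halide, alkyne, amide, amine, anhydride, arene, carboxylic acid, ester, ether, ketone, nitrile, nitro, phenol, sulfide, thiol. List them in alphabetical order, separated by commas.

–SH on an sp³ carbon → thiol.
C–S–C linkage → sulfide (thioether).
pendant –COOCH3: carbonyl C bonded to C and –OCH3 → ester.
C–O–C with sp³ carbons on both sides and no adjacent C=O → ether.
pendant –CHO: carbonyl C bonded to C and H → aldehyde.
–COOH: carbonyl C bonded to –OH and C → carboxylic acid (the –OH is not a separate alcohol).

aldehyde, carboxylic acid, ester, ether, sulfide, thiol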